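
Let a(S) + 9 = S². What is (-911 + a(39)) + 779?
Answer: 1380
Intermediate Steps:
a(S) = -9 + S²
(-911 + a(39)) + 779 = (-911 + (-9 + 39²)) + 779 = (-911 + (-9 + 1521)) + 779 = (-911 + 1512) + 779 = 601 + 779 = 1380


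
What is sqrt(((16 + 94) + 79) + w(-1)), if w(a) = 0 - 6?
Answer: sqrt(183) ≈ 13.528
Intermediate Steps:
w(a) = -6
sqrt(((16 + 94) + 79) + w(-1)) = sqrt(((16 + 94) + 79) - 6) = sqrt((110 + 79) - 6) = sqrt(189 - 6) = sqrt(183)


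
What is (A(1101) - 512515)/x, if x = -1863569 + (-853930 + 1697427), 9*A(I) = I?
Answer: 768589/1530108 ≈ 0.50231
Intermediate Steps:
A(I) = I/9
x = -1020072 (x = -1863569 + 843497 = -1020072)
(A(1101) - 512515)/x = ((⅑)*1101 - 512515)/(-1020072) = (367/3 - 512515)*(-1/1020072) = -1537178/3*(-1/1020072) = 768589/1530108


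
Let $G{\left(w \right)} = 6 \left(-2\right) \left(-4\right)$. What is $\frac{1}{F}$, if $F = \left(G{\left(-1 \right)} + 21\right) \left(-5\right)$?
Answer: $- \frac{1}{345} \approx -0.0028986$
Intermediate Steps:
$G{\left(w \right)} = 48$ ($G{\left(w \right)} = \left(-12\right) \left(-4\right) = 48$)
$F = -345$ ($F = \left(48 + 21\right) \left(-5\right) = 69 \left(-5\right) = -345$)
$\frac{1}{F} = \frac{1}{-345} = - \frac{1}{345}$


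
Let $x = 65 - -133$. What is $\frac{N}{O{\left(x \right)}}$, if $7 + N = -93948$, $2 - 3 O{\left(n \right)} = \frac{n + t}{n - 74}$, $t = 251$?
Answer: $\frac{11650420}{67} \approx 1.7389 \cdot 10^{5}$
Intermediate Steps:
$x = 198$ ($x = 65 + 133 = 198$)
$O{\left(n \right)} = \frac{2}{3} - \frac{251 + n}{3 \left(-74 + n\right)}$ ($O{\left(n \right)} = \frac{2}{3} - \frac{\left(n + 251\right) \frac{1}{n - 74}}{3} = \frac{2}{3} - \frac{\left(251 + n\right) \frac{1}{-74 + n}}{3} = \frac{2}{3} - \frac{\frac{1}{-74 + n} \left(251 + n\right)}{3} = \frac{2}{3} - \frac{251 + n}{3 \left(-74 + n\right)}$)
$N = -93955$ ($N = -7 - 93948 = -93955$)
$\frac{N}{O{\left(x \right)}} = - \frac{93955}{\frac{1}{3} \frac{1}{-74 + 198} \left(-399 + 198\right)} = - \frac{93955}{\frac{1}{3} \cdot \frac{1}{124} \left(-201\right)} = - \frac{93955}{- \frac{67}{124}} = \left(-93955\right) \left(- \frac{124}{67}\right) = \frac{11650420}{67}$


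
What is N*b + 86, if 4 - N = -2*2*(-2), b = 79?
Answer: -230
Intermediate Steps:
N = -4 (N = 4 - (-2*2)*(-2) = 4 - (-4)*(-2) = 4 - 1*8 = 4 - 8 = -4)
N*b + 86 = -4*79 + 86 = -316 + 86 = -230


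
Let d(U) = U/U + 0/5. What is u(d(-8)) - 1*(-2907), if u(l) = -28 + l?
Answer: 2880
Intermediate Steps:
d(U) = 1 (d(U) = 1 + 0*(1/5) = 1 + 0 = 1)
u(d(-8)) - 1*(-2907) = (-28 + 1) - 1*(-2907) = -27 + 2907 = 2880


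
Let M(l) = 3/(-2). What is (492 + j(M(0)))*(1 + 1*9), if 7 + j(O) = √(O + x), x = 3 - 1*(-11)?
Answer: 4850 + 25*√2 ≈ 4885.4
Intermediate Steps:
x = 14 (x = 3 + 11 = 14)
M(l) = -3/2 (M(l) = 3*(-½) = -3/2)
j(O) = -7 + √(14 + O) (j(O) = -7 + √(O + 14) = -7 + √(14 + O))
(492 + j(M(0)))*(1 + 1*9) = (492 + (-7 + √(14 - 3/2)))*(1 + 1*9) = (492 + (-7 + √(25/2)))*(1 + 9) = (492 + (-7 + 5*√2/2))*10 = (485 + 5*√2/2)*10 = 4850 + 25*√2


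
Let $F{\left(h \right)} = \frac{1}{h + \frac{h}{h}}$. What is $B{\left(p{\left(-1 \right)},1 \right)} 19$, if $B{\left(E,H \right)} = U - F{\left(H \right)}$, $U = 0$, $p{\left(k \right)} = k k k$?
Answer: $- \frac{19}{2} \approx -9.5$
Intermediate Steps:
$p{\left(k \right)} = k^{3}$ ($p{\left(k \right)} = k^{2} k = k^{3}$)
$F{\left(h \right)} = \frac{1}{1 + h}$ ($F{\left(h \right)} = \frac{1}{h + 1} = \frac{1}{1 + h}$)
$B{\left(E,H \right)} = - \frac{1}{1 + H}$ ($B{\left(E,H \right)} = 0 - \frac{1}{1 + H} = - \frac{1}{1 + H}$)
$B{\left(p{\left(-1 \right)},1 \right)} 19 = - \frac{1}{1 + 1} \cdot 19 = - \frac{1}{2} \cdot 19 = \left(-1\right) \frac{1}{2} \cdot 19 = \left(- \frac{1}{2}\right) 19 = - \frac{19}{2}$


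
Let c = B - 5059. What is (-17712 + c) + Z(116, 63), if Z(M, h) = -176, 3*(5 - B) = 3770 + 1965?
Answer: -74561/3 ≈ -24854.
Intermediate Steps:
B = -5720/3 (B = 5 - (3770 + 1965)/3 = 5 - ⅓*5735 = 5 - 5735/3 = -5720/3 ≈ -1906.7)
c = -20897/3 (c = -5720/3 - 5059 = -20897/3 ≈ -6965.7)
(-17712 + c) + Z(116, 63) = (-17712 - 20897/3) - 176 = -74033/3 - 176 = -74561/3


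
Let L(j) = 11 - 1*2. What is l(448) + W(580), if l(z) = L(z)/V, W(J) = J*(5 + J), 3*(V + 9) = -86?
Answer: 38340873/113 ≈ 3.3930e+5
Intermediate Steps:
V = -113/3 (V = -9 + (1/3)*(-86) = -9 - 86/3 = -113/3 ≈ -37.667)
L(j) = 9 (L(j) = 11 - 2 = 9)
l(z) = -27/113 (l(z) = 9/(-113/3) = 9*(-3/113) = -27/113)
l(448) + W(580) = -27/113 + 580*(5 + 580) = -27/113 + 580*585 = -27/113 + 339300 = 38340873/113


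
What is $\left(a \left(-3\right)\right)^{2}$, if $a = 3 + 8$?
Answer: $1089$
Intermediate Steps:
$a = 11$
$\left(a \left(-3\right)\right)^{2} = \left(11 \left(-3\right)\right)^{2} = \left(-33\right)^{2} = 1089$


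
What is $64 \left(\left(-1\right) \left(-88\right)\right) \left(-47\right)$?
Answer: $-264704$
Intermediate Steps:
$64 \left(\left(-1\right) \left(-88\right)\right) \left(-47\right) = 64 \cdot 88 \left(-47\right) = 5632 \left(-47\right) = -264704$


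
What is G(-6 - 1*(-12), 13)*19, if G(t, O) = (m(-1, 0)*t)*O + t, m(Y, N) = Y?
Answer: -1368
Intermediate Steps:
G(t, O) = t - O*t (G(t, O) = (-t)*O + t = -O*t + t = t - O*t)
G(-6 - 1*(-12), 13)*19 = ((-6 - 1*(-12))*(1 - 1*13))*19 = ((-6 + 12)*(1 - 13))*19 = (6*(-12))*19 = -72*19 = -1368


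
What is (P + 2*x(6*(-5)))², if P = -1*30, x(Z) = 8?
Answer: 196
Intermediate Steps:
P = -30
(P + 2*x(6*(-5)))² = (-30 + 2*8)² = (-30 + 16)² = (-14)² = 196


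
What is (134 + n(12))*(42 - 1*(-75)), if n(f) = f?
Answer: 17082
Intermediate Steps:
(134 + n(12))*(42 - 1*(-75)) = (134 + 12)*(42 - 1*(-75)) = 146*(42 + 75) = 146*117 = 17082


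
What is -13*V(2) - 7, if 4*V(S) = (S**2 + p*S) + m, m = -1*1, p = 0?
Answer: -67/4 ≈ -16.750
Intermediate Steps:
m = -1
V(S) = -1/4 + S**2/4 (V(S) = ((S**2 + 0*S) - 1)/4 = ((S**2 + 0) - 1)/4 = (S**2 - 1)/4 = (-1 + S**2)/4 = -1/4 + S**2/4)
-13*V(2) - 7 = -13*(-1/4 + (1/4)*2**2) - 7 = -13*(-1/4 + (1/4)*4) - 7 = -13*(-1/4 + 1) - 7 = -13*3/4 - 7 = -39/4 - 7 = -67/4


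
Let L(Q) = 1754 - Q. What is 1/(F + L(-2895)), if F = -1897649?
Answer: -1/1893000 ≈ -5.2826e-7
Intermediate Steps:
1/(F + L(-2895)) = 1/(-1897649 + (1754 - 1*(-2895))) = 1/(-1897649 + (1754 + 2895)) = 1/(-1897649 + 4649) = 1/(-1893000) = -1/1893000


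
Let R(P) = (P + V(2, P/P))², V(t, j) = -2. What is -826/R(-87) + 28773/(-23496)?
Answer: -926287/697048 ≈ -1.3289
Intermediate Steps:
R(P) = (-2 + P)² (R(P) = (P - 2)² = (-2 + P)²)
-826/R(-87) + 28773/(-23496) = -826/(-2 - 87)² + 28773/(-23496) = -826/((-89)²) + 28773*(-1/23496) = -826/7921 - 9591/7832 = -926287/697048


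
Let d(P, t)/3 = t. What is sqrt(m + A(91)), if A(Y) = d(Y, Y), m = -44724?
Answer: 3*I*sqrt(4939) ≈ 210.83*I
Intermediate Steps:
d(P, t) = 3*t
A(Y) = 3*Y
sqrt(m + A(91)) = sqrt(-44724 + 3*91) = sqrt(-44724 + 273) = sqrt(-44451) = 3*I*sqrt(4939)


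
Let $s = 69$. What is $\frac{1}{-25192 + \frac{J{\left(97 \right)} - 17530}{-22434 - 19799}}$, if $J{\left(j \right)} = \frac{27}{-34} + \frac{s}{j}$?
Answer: $- \frac{139284434}{3508795647115} \approx -3.9696 \cdot 10^{-5}$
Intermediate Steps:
$J{\left(j \right)} = - \frac{27}{34} + \frac{69}{j}$ ($J{\left(j \right)} = \frac{27}{-34} + \frac{69}{j} = 27 \left(- \frac{1}{34}\right) + \frac{69}{j} = - \frac{27}{34} + \frac{69}{j}$)
$\frac{1}{-25192 + \frac{J{\left(97 \right)} - 17530}{-22434 - 19799}} = \frac{1}{-25192 + \frac{\left(- \frac{27}{34} + \frac{69}{97}\right) - 17530}{-22434 - 19799}} = \frac{1}{-25192 + \frac{\left(- \frac{27}{34} + 69 \cdot \frac{1}{97}\right) - 17530}{-42233}} = \frac{1}{-25192 + \left(\left(- \frac{27}{34} + \frac{69}{97}\right) - 17530\right) \left(- \frac{1}{42233}\right)} = \frac{1}{-25192 + \left(- \frac{273}{3298} - 17530\right) \left(- \frac{1}{42233}\right)} = \frac{1}{-25192 - - \frac{57814213}{139284434}} = \frac{1}{-25192 + \frac{57814213}{139284434}} = \frac{1}{- \frac{3508795647115}{139284434}} = - \frac{139284434}{3508795647115}$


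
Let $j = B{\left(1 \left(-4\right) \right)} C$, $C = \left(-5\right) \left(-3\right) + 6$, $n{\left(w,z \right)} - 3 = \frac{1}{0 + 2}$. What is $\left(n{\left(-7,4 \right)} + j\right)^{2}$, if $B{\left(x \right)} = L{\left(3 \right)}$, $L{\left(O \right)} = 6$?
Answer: $\frac{67081}{4} \approx 16770.0$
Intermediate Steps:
$n{\left(w,z \right)} = \frac{7}{2}$ ($n{\left(w,z \right)} = 3 + \frac{1}{0 + 2} = 3 + \frac{1}{2} = \frac{7}{2}$)
$B{\left(x \right)} = 6$
$C = 21$ ($C = 15 + 6 = 21$)
$j = 126$ ($j = 6 \cdot 21 = 126$)
$\left(n{\left(-7,4 \right)} + j\right)^{2} = \left(\frac{7}{2} + 126\right)^{2} = \left(\frac{259}{2}\right)^{2} = \frac{67081}{4}$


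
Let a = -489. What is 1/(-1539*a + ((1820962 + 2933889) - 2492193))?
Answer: 1/3015229 ≈ 3.3165e-7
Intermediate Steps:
1/(-1539*a + ((1820962 + 2933889) - 2492193)) = 1/(-1539*(-489) + ((1820962 + 2933889) - 2492193)) = 1/(752571 + (4754851 - 2492193)) = 1/(752571 + 2262658) = 1/3015229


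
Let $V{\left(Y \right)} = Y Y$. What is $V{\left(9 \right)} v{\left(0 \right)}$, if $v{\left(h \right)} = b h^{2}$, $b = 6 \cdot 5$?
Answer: $0$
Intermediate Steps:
$b = 30$
$V{\left(Y \right)} = Y^{2}$
$v{\left(h \right)} = 30 h^{2}$
$V{\left(9 \right)} v{\left(0 \right)} = 9^{2} \cdot 30 \cdot 0^{2} = 81 \cdot 30 \cdot 0 = 81 \cdot 0 = 0$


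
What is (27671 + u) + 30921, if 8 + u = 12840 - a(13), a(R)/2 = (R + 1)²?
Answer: 71032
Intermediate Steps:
a(R) = 2*(1 + R)² (a(R) = 2*(R + 1)² = 2*(1 + R)²)
u = 12440 (u = -8 + (12840 - 2*(1 + 13)²) = -8 + (12840 - 2*14²) = -8 + (12840 - 2*196) = -8 + (12840 - 1*392) = -8 + (12840 - 392) = -8 + 12448 = 12440)
(27671 + u) + 30921 = (27671 + 12440) + 30921 = 40111 + 30921 = 71032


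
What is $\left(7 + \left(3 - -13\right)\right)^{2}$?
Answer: $529$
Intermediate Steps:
$\left(7 + \left(3 - -13\right)\right)^{2} = \left(7 + \left(3 + 13\right)\right)^{2} = \left(7 + 16\right)^{2} = 23^{2} = 529$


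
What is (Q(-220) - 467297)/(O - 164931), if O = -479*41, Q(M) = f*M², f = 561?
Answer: -26685103/184570 ≈ -144.58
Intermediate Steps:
Q(M) = 561*M²
O = -19639
(Q(-220) - 467297)/(O - 164931) = (561*(-220)² - 467297)/(-19639 - 164931) = (561*48400 - 467297)/(-184570) = (27152400 - 467297)*(-1/184570) = 26685103*(-1/184570) = -26685103/184570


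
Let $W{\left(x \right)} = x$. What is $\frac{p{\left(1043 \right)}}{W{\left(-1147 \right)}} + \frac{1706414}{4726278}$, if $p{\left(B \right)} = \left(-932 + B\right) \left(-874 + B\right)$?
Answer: $- \frac{1171662056}{73257309} \approx -15.994$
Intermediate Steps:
$\frac{p{\left(1043 \right)}}{W{\left(-1147 \right)}} + \frac{1706414}{4726278} = \frac{814568 + 1043^{2} - 1883658}{-1147} + \frac{1706414}{4726278} = \left(814568 + 1087849 - 1883658\right) \left(- \frac{1}{1147}\right) + 1706414 \cdot \frac{1}{4726278} = 18759 \left(- \frac{1}{1147}\right) + \frac{853207}{2363139} = - \frac{507}{31} + \frac{853207}{2363139} = - \frac{1171662056}{73257309}$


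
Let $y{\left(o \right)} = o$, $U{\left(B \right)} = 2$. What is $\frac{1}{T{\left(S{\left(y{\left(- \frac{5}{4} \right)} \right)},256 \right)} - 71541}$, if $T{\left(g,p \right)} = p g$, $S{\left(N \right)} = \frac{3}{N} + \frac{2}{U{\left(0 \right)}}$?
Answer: $- \frac{5}{359497} \approx -1.3908 \cdot 10^{-5}$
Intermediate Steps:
$S{\left(N \right)} = 1 + \frac{3}{N}$ ($S{\left(N \right)} = \frac{3}{N} + \frac{2}{2} = \frac{3}{N} + 2 \cdot \frac{1}{2} = \frac{3}{N} + 1 = 1 + \frac{3}{N}$)
$T{\left(g,p \right)} = g p$
$\frac{1}{T{\left(S{\left(y{\left(- \frac{5}{4} \right)} \right)},256 \right)} - 71541} = \frac{1}{\frac{3 - \frac{5}{4}}{\left(-5\right) \frac{1}{4}} \cdot 256 - 71541} = \frac{1}{\frac{3 - \frac{5}{4}}{- \frac{5}{4}} \cdot 256 - 71541} = \frac{1}{\left(- \frac{4}{5}\right) \frac{7}{4} \cdot 256 - 71541} = \frac{1}{\left(- \frac{7}{5}\right) 256 - 71541} = \frac{1}{- \frac{1792}{5} - 71541} = \frac{1}{- \frac{359497}{5}} = - \frac{5}{359497}$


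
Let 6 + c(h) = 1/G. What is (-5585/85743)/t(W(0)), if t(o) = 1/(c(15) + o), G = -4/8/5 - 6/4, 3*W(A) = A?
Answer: 296005/685944 ≈ 0.43153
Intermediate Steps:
W(A) = A/3
G = -8/5 (G = -4*1/8*(1/5) - 6*1/4 = -1/2*1/5 - 3/2 = -1/10 - 3/2 = -8/5 ≈ -1.6000)
c(h) = -53/8 (c(h) = -6 + 1/(-8/5) = -6 - 5/8 = -53/8)
t(o) = 1/(-53/8 + o)
(-5585/85743)/t(W(0)) = (-5585/85743)/((8/(-53 + 8*((1/3)*0)))) = (-5585*1/85743)/((8/(-53 + 8*0))) = -5585/(85743*(8/(-53 + 0))) = -5585/(85743*(8/(-53))) = -5585/(85743*(8*(-1/53))) = -5585/(85743*(-8/53)) = -5585/85743*(-53/8) = 296005/685944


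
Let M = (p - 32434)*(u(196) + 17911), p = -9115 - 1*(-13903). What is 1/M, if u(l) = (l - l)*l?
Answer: -1/495167506 ≈ -2.0195e-9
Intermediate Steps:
p = 4788 (p = -9115 + 13903 = 4788)
u(l) = 0 (u(l) = 0*l = 0)
M = -495167506 (M = (4788 - 32434)*(0 + 17911) = -27646*17911 = -495167506)
1/M = 1/(-495167506) = -1/495167506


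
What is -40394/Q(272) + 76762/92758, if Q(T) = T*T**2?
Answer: 385246150281/466657335296 ≈ 0.82554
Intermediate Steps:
Q(T) = T**3
-40394/Q(272) + 76762/92758 = -40394/(272**3) + 76762/92758 = -40394/20123648 + 76762*(1/92758) = -40394*1/20123648 + 38381/46379 = -20197/10061824 + 38381/46379 = 385246150281/466657335296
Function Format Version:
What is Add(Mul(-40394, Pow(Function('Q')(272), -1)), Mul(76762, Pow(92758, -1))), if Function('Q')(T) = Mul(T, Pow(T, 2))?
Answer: Rational(385246150281, 466657335296) ≈ 0.82554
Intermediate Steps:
Function('Q')(T) = Pow(T, 3)
Add(Mul(-40394, Pow(Function('Q')(272), -1)), Mul(76762, Pow(92758, -1))) = Add(Mul(-40394, Pow(Pow(272, 3), -1)), Mul(76762, Pow(92758, -1))) = Add(Mul(-40394, Pow(20123648, -1)), Mul(76762, Rational(1, 92758))) = Add(Mul(-40394, Rational(1, 20123648)), Rational(38381, 46379)) = Add(Rational(-20197, 10061824), Rational(38381, 46379)) = Rational(385246150281, 466657335296)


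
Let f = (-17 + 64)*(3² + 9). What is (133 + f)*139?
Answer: 136081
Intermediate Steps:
f = 846 (f = 47*(9 + 9) = 47*18 = 846)
(133 + f)*139 = (133 + 846)*139 = 979*139 = 136081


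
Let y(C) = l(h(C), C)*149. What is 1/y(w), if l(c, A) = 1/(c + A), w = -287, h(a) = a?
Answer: -574/149 ≈ -3.8523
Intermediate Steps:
l(c, A) = 1/(A + c)
y(C) = 149/(2*C) (y(C) = 149/(C + C) = 149/(2*C))
1/y(w) = 1/((149/2)/(-287)) = 1/((149/2)*(-1/287)) = 1/(-149/574) = -574/149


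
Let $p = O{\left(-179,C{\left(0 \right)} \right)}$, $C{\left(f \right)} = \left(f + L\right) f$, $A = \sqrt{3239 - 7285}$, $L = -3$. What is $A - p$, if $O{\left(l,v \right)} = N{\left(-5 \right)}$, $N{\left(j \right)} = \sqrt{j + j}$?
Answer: $i \left(- \sqrt{10} + 17 \sqrt{14}\right) \approx 60.446 i$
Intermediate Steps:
$N{\left(j \right)} = \sqrt{2} \sqrt{j}$ ($N{\left(j \right)} = \sqrt{2 j} = \sqrt{2} \sqrt{j}$)
$A = 17 i \sqrt{14}$ ($A = \sqrt{-4046} = 17 i \sqrt{14} \approx 63.608 i$)
$C{\left(f \right)} = f \left(-3 + f\right)$ ($C{\left(f \right)} = \left(f - 3\right) f = \left(-3 + f\right) f = f \left(-3 + f\right)$)
$O{\left(l,v \right)} = i \sqrt{10}$ ($O{\left(l,v \right)} = \sqrt{2} \sqrt{-5} = \sqrt{2} i \sqrt{5} = i \sqrt{10}$)
$p = i \sqrt{10} \approx 3.1623 i$
$A - p = 17 i \sqrt{14} - i \sqrt{10} = - i \sqrt{10} + 17 i \sqrt{14}$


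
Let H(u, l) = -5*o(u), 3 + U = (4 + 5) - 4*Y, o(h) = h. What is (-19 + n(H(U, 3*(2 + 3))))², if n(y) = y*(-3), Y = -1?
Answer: 17161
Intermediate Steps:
U = 10 (U = -3 + ((4 + 5) - 4*(-1)) = -3 + (9 + 4) = -3 + 13 = 10)
H(u, l) = -5*u
n(y) = -3*y
(-19 + n(H(U, 3*(2 + 3))))² = (-19 - (-15)*10)² = (-19 - 3*(-50))² = (-19 + 150)² = 131² = 17161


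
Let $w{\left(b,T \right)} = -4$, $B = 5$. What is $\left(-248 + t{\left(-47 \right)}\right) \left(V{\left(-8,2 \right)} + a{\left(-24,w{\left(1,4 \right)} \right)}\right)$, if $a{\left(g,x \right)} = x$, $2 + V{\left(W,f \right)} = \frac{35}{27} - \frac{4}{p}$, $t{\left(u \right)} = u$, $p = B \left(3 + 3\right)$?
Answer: $\frac{38527}{27} \approx 1426.9$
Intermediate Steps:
$p = 30$ ($p = 5 \left(3 + 3\right) = 5 \cdot 6 = 30$)
$V{\left(W,f \right)} = - \frac{113}{135}$ ($V{\left(W,f \right)} = -2 + \left(\frac{35}{27} - \frac{4}{30}\right) = -2 + \left(35 \cdot \frac{1}{27} - \frac{2}{15}\right) = -2 + \left(\frac{35}{27} - \frac{2}{15}\right) = -2 + \frac{157}{135} = - \frac{113}{135}$)
$\left(-248 + t{\left(-47 \right)}\right) \left(V{\left(-8,2 \right)} + a{\left(-24,w{\left(1,4 \right)} \right)}\right) = \left(-248 - 47\right) \left(- \frac{113}{135} - 4\right) = \left(-295\right) \left(- \frac{653}{135}\right) = \frac{38527}{27}$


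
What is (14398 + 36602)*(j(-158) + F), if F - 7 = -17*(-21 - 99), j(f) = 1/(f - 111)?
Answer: 28082742000/269 ≈ 1.0440e+8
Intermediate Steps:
j(f) = 1/(-111 + f)
F = 2047 (F = 7 - 17*(-21 - 99) = 7 - 17*(-120) = 7 + 2040 = 2047)
(14398 + 36602)*(j(-158) + F) = (14398 + 36602)*(1/(-111 - 158) + 2047) = 51000*(1/(-269) + 2047) = 51000*(-1/269 + 2047) = 51000*(550642/269) = 28082742000/269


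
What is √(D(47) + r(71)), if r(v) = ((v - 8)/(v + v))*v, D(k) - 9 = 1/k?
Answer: √358046/94 ≈ 6.3656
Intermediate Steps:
D(k) = 9 + 1/k
r(v) = -4 + v/2 (r(v) = ((-8 + v)/((2*v)))*v = ((-8 + v)*(1/(2*v)))*v = ((-8 + v)/(2*v))*v = -4 + v/2)
√(D(47) + r(71)) = √((9 + 1/47) + (-4 + (½)*71)) = √((9 + 1/47) + (-4 + 71/2)) = √(424/47 + 63/2) = √(3809/94) = √358046/94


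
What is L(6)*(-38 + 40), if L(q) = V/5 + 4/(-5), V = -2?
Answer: -12/5 ≈ -2.4000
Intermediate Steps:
L(q) = -6/5 (L(q) = -2/5 + 4/(-5) = -2*1/5 + 4*(-1/5) = -2/5 - 4/5 = -6/5)
L(6)*(-38 + 40) = -6*(-38 + 40)/5 = -6/5*2 = -12/5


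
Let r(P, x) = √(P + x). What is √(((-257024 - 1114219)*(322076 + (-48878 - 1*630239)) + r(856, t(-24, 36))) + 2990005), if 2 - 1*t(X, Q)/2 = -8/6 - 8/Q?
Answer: √(4406336657712 + 6*√1942)/3 ≈ 6.9971e+5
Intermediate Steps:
t(X, Q) = 20/3 + 16/Q (t(X, Q) = 4 - 2*(-8/6 - 8/Q) = 4 - 2*(-8*⅙ - 8/Q) = 4 - 2*(-4/3 - 8/Q) = 4 + (8/3 + 16/Q) = 20/3 + 16/Q)
√(((-257024 - 1114219)*(322076 + (-48878 - 1*630239)) + r(856, t(-24, 36))) + 2990005) = √(((-257024 - 1114219)*(322076 + (-48878 - 1*630239)) + √(856 + (20/3 + 16/36))) + 2990005) = √((-1371243*(322076 + (-48878 - 630239)) + √(856 + (20/3 + 16*(1/36)))) + 2990005) = √((-1371243*(322076 - 679117) + √(856 + (20/3 + 4/9))) + 2990005) = √((-1371243*(-357041) + √(856 + 64/9)) + 2990005) = √((489589971963 + √(7768/9)) + 2990005) = √((489589971963 + 2*√1942/3) + 2990005) = √(489592961968 + 2*√1942/3)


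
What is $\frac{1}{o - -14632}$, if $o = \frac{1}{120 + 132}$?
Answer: $\frac{252}{3687265} \approx 6.8343 \cdot 10^{-5}$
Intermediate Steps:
$o = \frac{1}{252} \approx 0.0039683$
$\frac{1}{o - -14632} = \frac{1}{\frac{1}{252} - -14632} = \frac{1}{\frac{1}{252} + 14632} = \frac{1}{\frac{3687265}{252}} = \frac{252}{3687265}$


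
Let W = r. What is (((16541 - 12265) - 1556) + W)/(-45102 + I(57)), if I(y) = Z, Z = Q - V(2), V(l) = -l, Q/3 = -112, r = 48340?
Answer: -345/307 ≈ -1.1238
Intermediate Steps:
Q = -336 (Q = 3*(-112) = -336)
W = 48340
Z = -334 (Z = -336 - (-1)*2 = -336 - 1*(-2) = -336 + 2 = -334)
I(y) = -334
(((16541 - 12265) - 1556) + W)/(-45102 + I(57)) = (((16541 - 12265) - 1556) + 48340)/(-45102 - 334) = ((4276 - 1556) + 48340)/(-45436) = (2720 + 48340)*(-1/45436) = 51060*(-1/45436) = -345/307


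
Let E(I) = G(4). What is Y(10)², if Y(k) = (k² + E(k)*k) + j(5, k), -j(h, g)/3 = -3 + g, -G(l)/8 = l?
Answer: 58081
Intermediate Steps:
G(l) = -8*l
E(I) = -32 (E(I) = -8*4 = -32)
j(h, g) = 9 - 3*g (j(h, g) = -3*(-3 + g) = 9 - 3*g)
Y(k) = 9 + k² - 35*k (Y(k) = (k² - 32*k) + (9 - 3*k) = 9 + k² - 35*k)
Y(10)² = (9 + 10² - 35*10)² = (9 + 100 - 350)² = (-241)² = 58081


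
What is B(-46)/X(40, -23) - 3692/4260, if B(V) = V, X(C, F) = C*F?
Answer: -49/60 ≈ -0.81667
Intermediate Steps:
B(-46)/X(40, -23) - 3692/4260 = -46/(40*(-23)) - 3692/4260 = -46/(-920) - 3692*1/4260 = -46*(-1/920) - 13/15 = 1/20 - 13/15 = -49/60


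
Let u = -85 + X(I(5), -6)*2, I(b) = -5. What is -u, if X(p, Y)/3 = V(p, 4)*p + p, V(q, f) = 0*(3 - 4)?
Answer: 115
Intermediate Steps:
V(q, f) = 0 (V(q, f) = 0*(-1) = 0)
X(p, Y) = 3*p (X(p, Y) = 3*(0*p + p) = 3*(0 + p) = 3*p)
u = -115 (u = -85 + (3*(-5))*2 = -85 - 15*2 = -85 - 30 = -115)
-u = -1*(-115) = 115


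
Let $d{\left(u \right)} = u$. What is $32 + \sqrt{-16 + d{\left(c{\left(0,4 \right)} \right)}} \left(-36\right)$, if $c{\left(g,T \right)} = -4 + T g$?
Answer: $32 - 72 i \sqrt{5} \approx 32.0 - 161.0 i$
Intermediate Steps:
$32 + \sqrt{-16 + d{\left(c{\left(0,4 \right)} \right)}} \left(-36\right) = 32 + \sqrt{-16 + \left(-4 + 4 \cdot 0\right)} \left(-36\right) = 32 + \sqrt{-16 + \left(-4 + 0\right)} \left(-36\right) = 32 + \sqrt{-16 - 4} \left(-36\right) = 32 + \sqrt{-20} \left(-36\right) = 32 + 2 i \sqrt{5} \left(-36\right) = 32 - 72 i \sqrt{5}$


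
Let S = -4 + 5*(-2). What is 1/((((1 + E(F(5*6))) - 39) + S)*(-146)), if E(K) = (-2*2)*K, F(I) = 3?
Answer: 1/9344 ≈ 0.00010702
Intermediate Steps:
E(K) = -4*K
S = -14 (S = -4 - 10 = -14)
1/((((1 + E(F(5*6))) - 39) + S)*(-146)) = 1/((((1 - 4*3) - 39) - 14)*(-146)) = 1/((((1 - 12) - 39) - 14)*(-146)) = 1/(((-11 - 39) - 14)*(-146)) = 1/((-50 - 14)*(-146)) = 1/(-64*(-146)) = 1/9344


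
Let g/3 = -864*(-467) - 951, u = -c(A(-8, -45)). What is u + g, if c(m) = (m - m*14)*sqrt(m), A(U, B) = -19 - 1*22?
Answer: 1207611 - 533*I*sqrt(41) ≈ 1.2076e+6 - 3412.9*I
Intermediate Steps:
A(U, B) = -41 (A(U, B) = -19 - 22 = -41)
c(m) = -13*m**(3/2) (c(m) = (m - 14*m)*sqrt(m) = (-13*m)*sqrt(m) = -13*m**(3/2))
u = -533*I*sqrt(41) (u = -(-13)*(-41)**(3/2) = -(-13)*(-41*I*sqrt(41)) = -533*I*sqrt(41) ≈ -3412.9*I)
g = 1207611 (g = 3*(-864*(-467) - 951) = 3*(403488 - 951) = 3*402537 = 1207611)
u + g = -533*I*sqrt(41) + 1207611 = 1207611 - 533*I*sqrt(41)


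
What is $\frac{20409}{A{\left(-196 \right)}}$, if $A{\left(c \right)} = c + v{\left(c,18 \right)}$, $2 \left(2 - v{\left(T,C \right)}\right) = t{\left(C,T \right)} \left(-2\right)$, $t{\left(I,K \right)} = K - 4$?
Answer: $- \frac{20409}{394} \approx -51.799$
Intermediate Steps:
$t{\left(I,K \right)} = -4 + K$
$v{\left(T,C \right)} = -2 + T$ ($v{\left(T,C \right)} = 2 - \frac{\left(-4 + T\right) \left(-2\right)}{2} = 2 - \frac{8 - 2 T}{2} = 2 + \left(-4 + T\right) = -2 + T$)
$A{\left(c \right)} = -2 + 2 c$ ($A{\left(c \right)} = c + \left(-2 + c\right) = -2 + 2 c$)
$\frac{20409}{A{\left(-196 \right)}} = \frac{20409}{-2 + 2 \left(-196\right)} = \frac{20409}{-2 - 392} = \frac{20409}{-394} = 20409 \left(- \frac{1}{394}\right) = - \frac{20409}{394}$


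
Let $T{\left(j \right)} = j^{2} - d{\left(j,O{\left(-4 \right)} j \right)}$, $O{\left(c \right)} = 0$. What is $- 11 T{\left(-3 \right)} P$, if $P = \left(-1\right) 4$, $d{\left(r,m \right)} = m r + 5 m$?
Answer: $396$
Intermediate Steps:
$d{\left(r,m \right)} = 5 m + m r$
$P = -4$
$T{\left(j \right)} = j^{2}$ ($T{\left(j \right)} = j^{2} - 0 j \left(5 + j\right) = j^{2} - 0 \left(5 + j\right) = j^{2} - 0 = j^{2} + 0 = j^{2}$)
$- 11 T{\left(-3 \right)} P = - 11 \left(-3\right)^{2} \left(-4\right) = - 11 \cdot 9 \left(-4\right) = - 99 \left(-4\right) = \left(-1\right) \left(-396\right) = 396$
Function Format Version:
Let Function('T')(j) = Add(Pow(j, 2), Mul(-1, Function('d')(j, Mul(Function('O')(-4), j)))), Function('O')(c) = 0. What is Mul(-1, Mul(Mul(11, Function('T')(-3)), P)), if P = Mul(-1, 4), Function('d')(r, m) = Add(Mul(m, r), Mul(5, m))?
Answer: 396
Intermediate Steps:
Function('d')(r, m) = Add(Mul(5, m), Mul(m, r))
P = -4
Function('T')(j) = Pow(j, 2) (Function('T')(j) = Add(Pow(j, 2), Mul(-1, Mul(Mul(0, j), Add(5, j)))) = Add(Pow(j, 2), Mul(-1, Mul(0, Add(5, j)))) = Add(Pow(j, 2), Mul(-1, 0)) = Add(Pow(j, 2), 0) = Pow(j, 2))
Mul(-1, Mul(Mul(11, Function('T')(-3)), P)) = Mul(-1, Mul(Mul(11, Pow(-3, 2)), -4)) = Mul(-1, Mul(Mul(11, 9), -4)) = Mul(-1, Mul(99, -4)) = Mul(-1, -396) = 396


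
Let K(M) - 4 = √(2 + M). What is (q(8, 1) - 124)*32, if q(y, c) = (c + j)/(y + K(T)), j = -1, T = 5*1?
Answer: -3968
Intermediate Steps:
T = 5
K(M) = 4 + √(2 + M)
q(y, c) = (-1 + c)/(4 + y + √7) (q(y, c) = (c - 1)/(y + (4 + √(2 + 5))) = (-1 + c)/(y + (4 + √7)) = (-1 + c)/(4 + y + √7))
(q(8, 1) - 124)*32 = ((-1 + 1)/(4 + 8 + √7) - 124)*32 = (0/(12 + √7) - 124)*32 = (0 - 124)*32 = -124*32 = -3968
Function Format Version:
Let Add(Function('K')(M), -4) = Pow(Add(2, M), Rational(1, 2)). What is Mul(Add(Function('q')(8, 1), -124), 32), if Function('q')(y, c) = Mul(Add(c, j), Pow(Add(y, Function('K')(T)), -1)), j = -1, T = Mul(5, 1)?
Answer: -3968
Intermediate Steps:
T = 5
Function('K')(M) = Add(4, Pow(Add(2, M), Rational(1, 2)))
Function('q')(y, c) = Mul(Pow(Add(4, y, Pow(7, Rational(1, 2))), -1), Add(-1, c)) (Function('q')(y, c) = Mul(Add(c, -1), Pow(Add(y, Add(4, Pow(Add(2, 5), Rational(1, 2)))), -1)) = Mul(Add(-1, c), Pow(Add(y, Add(4, Pow(7, Rational(1, 2)))), -1)) = Mul(Add(-1, c), Pow(Add(4, y, Pow(7, Rational(1, 2))), -1)) = Mul(Pow(Add(4, y, Pow(7, Rational(1, 2))), -1), Add(-1, c)))
Mul(Add(Function('q')(8, 1), -124), 32) = Mul(Add(Mul(Pow(Add(4, 8, Pow(7, Rational(1, 2))), -1), Add(-1, 1)), -124), 32) = Mul(Add(Mul(Pow(Add(12, Pow(7, Rational(1, 2))), -1), 0), -124), 32) = Mul(Add(0, -124), 32) = Mul(-124, 32) = -3968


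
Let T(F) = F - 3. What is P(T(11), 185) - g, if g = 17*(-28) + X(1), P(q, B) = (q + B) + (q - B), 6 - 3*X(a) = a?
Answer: 1471/3 ≈ 490.33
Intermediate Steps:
X(a) = 2 - a/3
T(F) = -3 + F
P(q, B) = 2*q (P(q, B) = (B + q) + (q - B) = 2*q)
g = -1423/3 (g = 17*(-28) + (2 - ⅓*1) = -476 + (2 - ⅓) = -476 + 5/3 = -1423/3 ≈ -474.33)
P(T(11), 185) - g = 2*(-3 + 11) - 1*(-1423/3) = 2*8 + 1423/3 = 16 + 1423/3 = 1471/3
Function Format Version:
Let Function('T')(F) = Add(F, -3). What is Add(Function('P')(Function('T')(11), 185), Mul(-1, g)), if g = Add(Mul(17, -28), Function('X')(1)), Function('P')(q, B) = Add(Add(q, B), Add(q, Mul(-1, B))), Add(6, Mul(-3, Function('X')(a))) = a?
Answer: Rational(1471, 3) ≈ 490.33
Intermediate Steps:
Function('X')(a) = Add(2, Mul(Rational(-1, 3), a))
Function('T')(F) = Add(-3, F)
Function('P')(q, B) = Mul(2, q) (Function('P')(q, B) = Add(Add(B, q), Add(q, Mul(-1, B))) = Mul(2, q))
g = Rational(-1423, 3) (g = Add(Mul(17, -28), Add(2, Mul(Rational(-1, 3), 1))) = Add(-476, Add(2, Rational(-1, 3))) = Add(-476, Rational(5, 3)) = Rational(-1423, 3) ≈ -474.33)
Add(Function('P')(Function('T')(11), 185), Mul(-1, g)) = Add(Mul(2, Add(-3, 11)), Mul(-1, Rational(-1423, 3))) = Add(Mul(2, 8), Rational(1423, 3)) = Add(16, Rational(1423, 3)) = Rational(1471, 3)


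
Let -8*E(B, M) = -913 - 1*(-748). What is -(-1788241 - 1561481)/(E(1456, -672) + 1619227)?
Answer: 26797776/12953981 ≈ 2.0687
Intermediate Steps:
E(B, M) = 165/8 (E(B, M) = -(-913 - 1*(-748))/8 = -(-913 + 748)/8 = -⅛*(-165) = 165/8)
-(-1788241 - 1561481)/(E(1456, -672) + 1619227) = -(-1788241 - 1561481)/(165/8 + 1619227) = -(-3349722)/12953981/8 = -(-3349722)*8/12953981 = -1*(-26797776/12953981) = 26797776/12953981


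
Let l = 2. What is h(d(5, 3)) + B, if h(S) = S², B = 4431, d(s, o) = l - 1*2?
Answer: 4431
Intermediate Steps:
d(s, o) = 0 (d(s, o) = 2 - 1*2 = 2 - 2 = 0)
h(d(5, 3)) + B = 0² + 4431 = 0 + 4431 = 4431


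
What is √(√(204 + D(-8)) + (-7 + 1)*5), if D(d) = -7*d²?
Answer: √(-30 + 2*I*√61) ≈ 1.3826 + 5.649*I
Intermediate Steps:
√(√(204 + D(-8)) + (-7 + 1)*5) = √(√(204 - 7*(-8)²) + (-7 + 1)*5) = √(√(204 - 7*64) - 6*5) = √(√(204 - 448) - 30) = √(√(-244) - 30) = √(2*I*√61 - 30) = √(-30 + 2*I*√61)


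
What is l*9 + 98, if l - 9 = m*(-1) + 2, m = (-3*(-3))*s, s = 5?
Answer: -208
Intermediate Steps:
m = 45 (m = -3*(-3)*5 = 9*5 = 45)
l = -34 (l = 9 + (45*(-1) + 2) = 9 + (-45 + 2) = 9 - 43 = -34)
l*9 + 98 = -34*9 + 98 = -306 + 98 = -208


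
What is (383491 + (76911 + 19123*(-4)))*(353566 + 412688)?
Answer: 294172573140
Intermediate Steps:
(383491 + (76911 + 19123*(-4)))*(353566 + 412688) = (383491 + (76911 - 76492))*766254 = (383491 + 419)*766254 = 383910*766254 = 294172573140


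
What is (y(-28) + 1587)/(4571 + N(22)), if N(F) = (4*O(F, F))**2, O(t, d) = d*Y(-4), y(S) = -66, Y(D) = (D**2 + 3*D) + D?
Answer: 1521/4571 ≈ 0.33275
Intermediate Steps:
Y(D) = D**2 + 4*D
O(t, d) = 0 (O(t, d) = d*(-4*(4 - 4)) = d*(-4*0) = d*0 = 0)
N(F) = 0 (N(F) = (4*0)**2 = 0**2 = 0)
(y(-28) + 1587)/(4571 + N(22)) = (-66 + 1587)/(4571 + 0) = 1521/4571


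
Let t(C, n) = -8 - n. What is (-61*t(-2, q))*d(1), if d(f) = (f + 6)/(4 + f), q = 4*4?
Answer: 10248/5 ≈ 2049.6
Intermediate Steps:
q = 16
d(f) = (6 + f)/(4 + f)
(-61*t(-2, q))*d(1) = (-61*(-8 - 1*16))*((6 + 1)/(4 + 1)) = (-61*(-8 - 16))*(7/5) = (-61*(-24))*((⅕)*7) = 1464*(7/5) = 10248/5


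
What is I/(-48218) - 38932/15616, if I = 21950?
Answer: -277499297/94121536 ≈ -2.9483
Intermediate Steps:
I/(-48218) - 38932/15616 = 21950/(-48218) - 38932/15616 = 21950*(-1/48218) - 38932*1/15616 = -10975/24109 - 9733/3904 = -277499297/94121536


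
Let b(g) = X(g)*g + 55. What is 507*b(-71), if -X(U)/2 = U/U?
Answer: 99879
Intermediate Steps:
X(U) = -2 (X(U) = -2*U/U = -2*1 = -2)
b(g) = 55 - 2*g (b(g) = -2*g + 55 = 55 - 2*g)
507*b(-71) = 507*(55 - 2*(-71)) = 507*(55 + 142) = 507*197 = 99879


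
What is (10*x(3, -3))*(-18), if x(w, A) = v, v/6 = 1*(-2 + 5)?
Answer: -3240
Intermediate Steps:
v = 18 (v = 6*(1*(-2 + 5)) = 6*(1*3) = 6*3 = 18)
x(w, A) = 18
(10*x(3, -3))*(-18) = (10*18)*(-18) = 180*(-18) = -3240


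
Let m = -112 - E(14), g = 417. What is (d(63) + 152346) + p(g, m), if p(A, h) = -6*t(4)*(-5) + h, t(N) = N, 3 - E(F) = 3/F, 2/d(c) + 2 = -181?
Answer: 390323783/2562 ≈ 1.5235e+5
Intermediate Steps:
d(c) = -2/183 (d(c) = 2/(-2 - 181) = 2/(-183) = 2*(-1/183) = -2/183)
E(F) = 3 - 3/F
m = -1607/14 (m = -112 - (3 - 3/14) = -112 - 1*39/14 = -112 - 39/14 = -1607/14 ≈ -114.79)
p(A, h) = 120 + h (p(A, h) = -24*(-5) + h = -6*(-20) + h = 120 + h)
(d(63) + 152346) + p(g, m) = (-2/183 + 152346) + (120 - 1607/14) = 27879316/183 + 73/14 = 390323783/2562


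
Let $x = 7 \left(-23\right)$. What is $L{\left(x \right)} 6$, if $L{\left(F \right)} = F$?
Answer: $-966$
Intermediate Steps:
$x = -161$
$L{\left(x \right)} 6 = \left(-161\right) 6 = -966$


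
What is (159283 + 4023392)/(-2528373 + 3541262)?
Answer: 4182675/1012889 ≈ 4.1294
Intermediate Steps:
(159283 + 4023392)/(-2528373 + 3541262) = 4182675/1012889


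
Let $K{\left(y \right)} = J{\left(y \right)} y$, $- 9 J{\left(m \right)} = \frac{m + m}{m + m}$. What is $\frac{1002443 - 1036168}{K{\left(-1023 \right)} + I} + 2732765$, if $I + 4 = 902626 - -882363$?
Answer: $\frac{14634765372265}{5355296} \approx 2.7328 \cdot 10^{6}$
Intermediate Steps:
$J{\left(m \right)} = - \frac{1}{9}$ ($J{\left(m \right)} = - \frac{\left(m + m\right) \frac{1}{m + m}}{9} = - \frac{2 m \frac{1}{2 m}}{9} = \left(- \frac{1}{9}\right) 1 = - \frac{1}{9}$)
$K{\left(y \right)} = - \frac{y}{9}$
$I = 1784985$ ($I = -4 + \left(902626 - -882363\right) = -4 + \left(902626 + 882363\right) = -4 + 1784989 = 1784985$)
$\frac{1002443 - 1036168}{K{\left(-1023 \right)} + I} + 2732765 = \frac{1002443 - 1036168}{\left(- \frac{1}{9}\right) \left(-1023\right) + 1784985} + 2732765 = - \frac{33725}{\frac{341}{3} + 1784985} + 2732765 = - \frac{33725}{\frac{5355296}{3}} + 2732765 = \left(-33725\right) \frac{3}{5355296} + 2732765 = - \frac{101175}{5355296} + 2732765 = \frac{14634765372265}{5355296}$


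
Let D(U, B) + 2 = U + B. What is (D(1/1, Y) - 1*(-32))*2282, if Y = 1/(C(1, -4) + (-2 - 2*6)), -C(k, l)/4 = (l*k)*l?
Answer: 2757797/39 ≈ 70713.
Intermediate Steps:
C(k, l) = -4*k*l² (C(k, l) = -4*l*k*l = -4*k*l*l = -4*k*l²)
Y = -1/78 (Y = 1/(-4*1*(-4)² + (-2 - 2*6)) = 1/(-4*1*16 + (-2 - 12)) = 1/(-64 - 14) = 1/(-78) = -1/78 ≈ -0.012821)
D(U, B) = -2 + B + U (D(U, B) = -2 + (U + B) = -2 + (B + U) = -2 + B + U)
(D(1/1, Y) - 1*(-32))*2282 = ((-2 - 1/78 + 1/1) - 1*(-32))*2282 = ((-2 - 1/78 + 1) + 32)*2282 = (-79/78 + 32)*2282 = (2417/78)*2282 = 2757797/39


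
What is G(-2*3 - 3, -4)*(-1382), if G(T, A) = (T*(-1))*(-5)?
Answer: 62190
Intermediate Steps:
G(T, A) = 5*T (G(T, A) = -T*(-5) = 5*T)
G(-2*3 - 3, -4)*(-1382) = (5*(-2*3 - 3))*(-1382) = (5*(-6 - 3))*(-1382) = (5*(-9))*(-1382) = -45*(-1382) = 62190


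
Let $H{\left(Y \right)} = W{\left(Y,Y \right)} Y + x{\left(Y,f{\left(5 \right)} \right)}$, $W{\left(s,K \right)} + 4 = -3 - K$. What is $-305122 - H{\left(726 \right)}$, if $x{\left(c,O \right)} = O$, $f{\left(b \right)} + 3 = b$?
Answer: $227034$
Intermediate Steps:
$f{\left(b \right)} = -3 + b$
$W{\left(s,K \right)} = -7 - K$ ($W{\left(s,K \right)} = -4 - \left(3 + K\right) = -7 - K$)
$H{\left(Y \right)} = 2 + Y \left(-7 - Y\right)$ ($H{\left(Y \right)} = \left(-7 - Y\right) Y + \left(-3 + 5\right) = Y \left(-7 - Y\right) + 2 = 2 + Y \left(-7 - Y\right)$)
$-305122 - H{\left(726 \right)} = -305122 - \left(2 - 726 \left(7 + 726\right)\right) = -305122 - \left(2 - 726 \cdot 733\right) = -305122 - \left(2 - 532158\right) = -305122 - -532156 = -305122 + 532156 = 227034$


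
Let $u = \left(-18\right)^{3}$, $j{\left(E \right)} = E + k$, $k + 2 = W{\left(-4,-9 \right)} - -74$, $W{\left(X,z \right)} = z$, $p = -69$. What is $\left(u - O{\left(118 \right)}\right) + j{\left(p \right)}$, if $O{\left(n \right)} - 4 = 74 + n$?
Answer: $-6034$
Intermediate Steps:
$O{\left(n \right)} = 78 + n$ ($O{\left(n \right)} = 4 + \left(74 + n\right) = 78 + n$)
$k = 63$ ($k = -2 - -65 = -2 + \left(-9 + 74\right) = -2 + 65 = 63$)
$j{\left(E \right)} = 63 + E$ ($j{\left(E \right)} = E + 63 = 63 + E$)
$u = -5832$
$\left(u - O{\left(118 \right)}\right) + j{\left(p \right)} = \left(-5832 - \left(78 + 118\right)\right) + \left(63 - 69\right) = \left(-5832 - 196\right) - 6 = -6028 - 6 = -6034$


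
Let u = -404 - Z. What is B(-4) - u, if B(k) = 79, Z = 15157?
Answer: 15640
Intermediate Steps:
u = -15561 (u = -404 - 1*15157 = -404 - 15157 = -15561)
B(-4) - u = 79 - 1*(-15561) = 79 + 15561 = 15640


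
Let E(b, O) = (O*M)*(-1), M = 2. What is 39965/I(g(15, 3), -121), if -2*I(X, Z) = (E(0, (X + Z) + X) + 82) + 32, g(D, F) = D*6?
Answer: 39965/2 ≈ 19983.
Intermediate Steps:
E(b, O) = -2*O (E(b, O) = (O*2)*(-1) = (2*O)*(-1) = -2*O)
g(D, F) = 6*D
I(X, Z) = -57 + Z + 2*X (I(X, Z) = -((-2*((X + Z) + X) + 82) + 32)/2 = -((-2*(Z + 2*X) + 82) + 32)/2 = -(((-4*X - 2*Z) + 82) + 32)/2 = -((82 - 4*X - 2*Z) + 32)/2 = -(114 - 4*X - 2*Z)/2 = -57 + Z + 2*X)
39965/I(g(15, 3), -121) = 39965/(-57 - 121 + 2*(6*15)) = 39965/(-57 - 121 + 2*90) = 39965/(-57 - 121 + 180) = 39965/2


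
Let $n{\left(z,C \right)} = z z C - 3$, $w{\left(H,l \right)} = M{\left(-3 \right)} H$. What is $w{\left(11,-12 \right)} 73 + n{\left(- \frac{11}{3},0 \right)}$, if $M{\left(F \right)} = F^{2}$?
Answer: $7224$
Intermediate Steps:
$w{\left(H,l \right)} = 9 H$ ($w{\left(H,l \right)} = \left(-3\right)^{2} H = 9 H$)
$n{\left(z,C \right)} = -3 + C z^{2}$ ($n{\left(z,C \right)} = z^{2} C - 3 = C z^{2} - 3 = -3 + C z^{2}$)
$w{\left(11,-12 \right)} 73 + n{\left(- \frac{11}{3},0 \right)} = 9 \cdot 11 \cdot 73 - \left(3 + 0 \left(- \frac{11}{3}\right)^{2}\right) = 99 \cdot 73 - \left(3 + 0 \left(\left(-11\right) \frac{1}{3}\right)^{2}\right) = 7227 - \left(3 + 0 \left(- \frac{11}{3}\right)^{2}\right) = 7227 + \left(-3 + 0 \cdot \frac{121}{9}\right) = 7227 + \left(-3 + 0\right) = 7227 - 3 = 7224$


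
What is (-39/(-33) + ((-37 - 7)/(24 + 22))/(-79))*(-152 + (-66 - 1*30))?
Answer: -5918024/19987 ≈ -296.09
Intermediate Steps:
(-39/(-33) + ((-37 - 7)/(24 + 22))/(-79))*(-152 + (-66 - 1*30)) = (-39*(-1/33) - 44/46*(-1/79))*(-152 + (-66 - 30)) = (13/11 - 44*1/46*(-1/79))*(-152 - 96) = (13/11 - 22/23*(-1/79))*(-248) = (13/11 + 22/1817)*(-248) = (23863/19987)*(-248) = -5918024/19987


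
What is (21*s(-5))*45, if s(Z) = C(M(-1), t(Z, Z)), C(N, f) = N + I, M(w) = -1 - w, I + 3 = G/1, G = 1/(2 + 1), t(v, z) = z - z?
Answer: -2520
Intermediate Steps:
t(v, z) = 0
G = ⅓ (G = 1/3 = ⅓ ≈ 0.33333)
I = -8/3 (I = -3 + (⅓)/1 = -3 + (⅓)*1 = -3 + ⅓ = -8/3 ≈ -2.6667)
C(N, f) = -8/3 + N (C(N, f) = N - 8/3 = -8/3 + N)
s(Z) = -8/3 (s(Z) = -8/3 + (-1 - 1*(-1)) = -8/3 + (-1 + 1) = -8/3 + 0 = -8/3)
(21*s(-5))*45 = (21*(-8/3))*45 = -56*45 = -2520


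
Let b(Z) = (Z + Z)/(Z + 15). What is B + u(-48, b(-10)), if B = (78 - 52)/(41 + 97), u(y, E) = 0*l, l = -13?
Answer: 13/69 ≈ 0.18841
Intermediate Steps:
b(Z) = 2*Z/(15 + Z) (b(Z) = (2*Z)/(15 + Z) = 2*Z/(15 + Z))
u(y, E) = 0 (u(y, E) = 0*(-13) = 0)
B = 13/69 (B = 26/138 = 26*(1/138) = 13/69 ≈ 0.18841)
B + u(-48, b(-10)) = 13/69 + 0 = 13/69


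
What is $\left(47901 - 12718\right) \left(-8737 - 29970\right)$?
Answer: $-1361828381$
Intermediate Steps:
$\left(47901 - 12718\right) \left(-8737 - 29970\right) = 35183 \left(-38707\right) = -1361828381$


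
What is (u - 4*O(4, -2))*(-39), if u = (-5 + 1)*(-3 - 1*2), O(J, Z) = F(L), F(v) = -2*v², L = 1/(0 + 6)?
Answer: -2366/3 ≈ -788.67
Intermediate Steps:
L = ⅙ (L = 1/6 = ⅙ ≈ 0.16667)
O(J, Z) = -1/18 (O(J, Z) = -2*(⅙)² = -2*1/36 = -1/18)
u = 20 (u = -4*(-3 - 2) = -4*(-5) = 20)
(u - 4*O(4, -2))*(-39) = (20 - 4*(-1/18))*(-39) = (20 + 2/9)*(-39) = (182/9)*(-39) = -2366/3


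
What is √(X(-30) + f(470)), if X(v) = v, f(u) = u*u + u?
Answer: 2*√55335 ≈ 470.47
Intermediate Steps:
f(u) = u + u² (f(u) = u² + u = u + u²)
√(X(-30) + f(470)) = √(-30 + 470*(1 + 470)) = √(-30 + 470*471) = √(-30 + 221370) = √221340 = 2*√55335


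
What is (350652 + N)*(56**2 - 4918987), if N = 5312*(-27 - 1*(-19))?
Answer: -1514848980756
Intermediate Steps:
N = -42496 (N = 5312*(-27 + 19) = 5312*(-8) = -42496)
(350652 + N)*(56**2 - 4918987) = (350652 - 42496)*(56**2 - 4918987) = 308156*(3136 - 4918987) = 308156*(-4915851) = -1514848980756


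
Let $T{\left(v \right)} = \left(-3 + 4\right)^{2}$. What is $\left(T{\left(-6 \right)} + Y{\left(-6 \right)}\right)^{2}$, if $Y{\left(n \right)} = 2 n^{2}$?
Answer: $5329$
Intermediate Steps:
$T{\left(v \right)} = 1$ ($T{\left(v \right)} = 1^{2} = 1$)
$\left(T{\left(-6 \right)} + Y{\left(-6 \right)}\right)^{2} = \left(1 + 2 \left(-6\right)^{2}\right)^{2} = \left(1 + 2 \cdot 36\right)^{2} = \left(1 + 72\right)^{2} = 73^{2} = 5329$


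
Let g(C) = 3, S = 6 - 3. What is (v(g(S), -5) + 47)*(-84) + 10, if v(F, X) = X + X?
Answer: -3098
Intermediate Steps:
S = 3
v(F, X) = 2*X
(v(g(S), -5) + 47)*(-84) + 10 = (2*(-5) + 47)*(-84) + 10 = (-10 + 47)*(-84) + 10 = 37*(-84) + 10 = -3108 + 10 = -3098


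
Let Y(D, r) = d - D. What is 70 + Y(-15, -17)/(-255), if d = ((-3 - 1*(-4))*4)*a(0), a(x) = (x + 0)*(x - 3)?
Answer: 1189/17 ≈ 69.941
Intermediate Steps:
a(x) = x*(-3 + x)
d = 0 (d = ((-3 - 1*(-4))*4)*(0*(-3 + 0)) = ((-3 + 4)*4)*(0*(-3)) = (1*4)*0 = 4*0 = 0)
Y(D, r) = -D (Y(D, r) = 0 - D = -D)
70 + Y(-15, -17)/(-255) = 70 + (-1*(-15))/(-255) = 70 - 1/255*15 = 70 - 1/17 = 1189/17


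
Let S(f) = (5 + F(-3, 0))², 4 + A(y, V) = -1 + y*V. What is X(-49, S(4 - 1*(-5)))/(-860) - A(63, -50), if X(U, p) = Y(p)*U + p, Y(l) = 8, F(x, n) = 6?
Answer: 2713571/860 ≈ 3155.3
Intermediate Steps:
A(y, V) = -5 + V*y (A(y, V) = -4 + (-1 + y*V) = -4 + (-1 + V*y) = -5 + V*y)
S(f) = 121 (S(f) = (5 + 6)² = 11² = 121)
X(U, p) = p + 8*U (X(U, p) = 8*U + p = p + 8*U)
X(-49, S(4 - 1*(-5)))/(-860) - A(63, -50) = (121 + 8*(-49))/(-860) - (-5 - 50*63) = (121 - 392)*(-1/860) - (-5 - 3150) = -271*(-1/860) - 1*(-3155) = 271/860 + 3155 = 2713571/860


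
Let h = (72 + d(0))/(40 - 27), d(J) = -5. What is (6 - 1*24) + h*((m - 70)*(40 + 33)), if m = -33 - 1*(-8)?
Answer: -464879/13 ≈ -35760.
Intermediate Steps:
m = -25 (m = -33 + 8 = -25)
h = 67/13 (h = (72 - 5)/(40 - 27) = 67/13 ≈ 5.1538)
(6 - 1*24) + h*((m - 70)*(40 + 33)) = (6 - 1*24) + 67*((-25 - 70)*(40 + 33))/13 = (6 - 24) + 67*(-95*73)/13 = -18 + (67/13)*(-6935) = -18 - 464645/13 = -464879/13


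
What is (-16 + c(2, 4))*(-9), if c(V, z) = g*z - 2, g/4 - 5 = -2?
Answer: -270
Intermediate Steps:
g = 12 (g = 20 + 4*(-2) = 20 - 8 = 12)
c(V, z) = -2 + 12*z (c(V, z) = 12*z - 2 = -2 + 12*z)
(-16 + c(2, 4))*(-9) = (-16 + (-2 + 12*4))*(-9) = (-16 + (-2 + 48))*(-9) = (-16 + 46)*(-9) = 30*(-9) = -270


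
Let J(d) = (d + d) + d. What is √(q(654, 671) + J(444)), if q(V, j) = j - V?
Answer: √1349 ≈ 36.729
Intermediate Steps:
J(d) = 3*d (J(d) = 2*d + d = 3*d)
√(q(654, 671) + J(444)) = √((671 - 1*654) + 3*444) = √((671 - 654) + 1332) = √(17 + 1332) = √1349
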